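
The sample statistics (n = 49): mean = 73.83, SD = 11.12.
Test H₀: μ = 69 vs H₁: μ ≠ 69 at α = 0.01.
One-sample t-test:
H₀: μ = 69
H₁: μ ≠ 69
df = n - 1 = 48
t = (x̄ - μ₀) / (s/√n) = (73.83 - 69) / (11.12/√49) = 3.040
p-value = 0.0038

Since p-value < α = 0.01, we reject H₀.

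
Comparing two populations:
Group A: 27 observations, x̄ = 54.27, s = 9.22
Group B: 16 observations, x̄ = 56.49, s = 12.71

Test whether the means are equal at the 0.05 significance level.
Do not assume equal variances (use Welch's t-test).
Welch's two-sample t-test:
H₀: μ₁ = μ₂
H₁: μ₁ ≠ μ₂
s₁²/n₁ = 9.22²/27 = 3.1485,  s₂²/n₂ = 12.71²/16 = 10.0965
SE = √(s₁²/n₁ + s₂²/n₂) = √(3.1485 + 10.0965) = 3.6394
df (Welch-Satterthwaite) = (s₁²/n₁ + s₂²/n₂)² / [(s₁²/n₁)²/(n₁-1) + (s₂²/n₂)²/(n₂-1)] ≈ 24.44
t = (x̄₁ - x̄₂) / SE = (54.27 - 56.49) / 3.6394 = -2.22 / 3.6394 = -0.610
p-value = 0.5475

Since p-value > α = 0.05, we fail to reject H₀.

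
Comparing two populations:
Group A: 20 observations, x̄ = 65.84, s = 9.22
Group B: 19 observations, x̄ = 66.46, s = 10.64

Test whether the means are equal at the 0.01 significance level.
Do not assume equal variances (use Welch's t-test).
Welch's two-sample t-test:
H₀: μ₁ = μ₂
H₁: μ₁ ≠ μ₂
s₁²/n₁ = 9.22²/20 = 4.2504,  s₂²/n₂ = 10.64²/19 = 5.9584
SE = √(s₁²/n₁ + s₂²/n₂) = √(4.2504 + 5.9584) = 3.1951
df (Welch-Satterthwaite) = (s₁²/n₁ + s₂²/n₂)² / [(s₁²/n₁)²/(n₁-1) + (s₂²/n₂)²/(n₂-1)] ≈ 35.65
t = (x̄₁ - x̄₂) / SE = (65.84 - 66.46) / 3.1951 = -0.62 / 3.1951 = -0.194
p-value = 0.8472

Since p-value > α = 0.01, we fail to reject H₀.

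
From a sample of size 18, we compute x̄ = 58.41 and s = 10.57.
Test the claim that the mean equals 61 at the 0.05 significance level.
One-sample t-test:
H₀: μ = 61
H₁: μ ≠ 61
df = n - 1 = 17
t = (x̄ - μ₀) / (s/√n) = (58.41 - 61) / (10.57/√18) = -1.040
p-value = 0.3131

Since p-value > α = 0.05, we fail to reject H₀.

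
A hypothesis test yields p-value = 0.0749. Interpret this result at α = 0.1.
Since p = 0.0749 < α = 0.1, reject H₀.
There is sufficient evidence to reject the null hypothesis; the result is statistically significant at the 0.1 level.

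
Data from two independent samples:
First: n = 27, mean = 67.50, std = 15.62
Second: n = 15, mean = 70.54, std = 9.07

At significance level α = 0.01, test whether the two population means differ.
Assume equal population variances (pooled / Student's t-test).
Student's two-sample t-test (equal variances):
H₀: μ₁ = μ₂
H₁: μ₁ ≠ μ₂
df = n₁ + n₂ - 2 = 40
Pooled variance s_p² = [(n₁-1)s₁² + (n₂-1)s₂²] / (n₁ + n₂ - 2) = [(26)(15.62²) + (14)(9.07²)] / 40 = 187.3826
SE = √(s_p²(1/n₁ + 1/n₂)) = √(187.3826 × (1/27 + 1/15)) = 4.4082
t = (x̄₁ - x̄₂) / SE = (67.50 - 70.54) / 4.4082 = -3.04 / 4.4082 = -0.690
p-value = 0.4944

Since p-value > α = 0.01, we fail to reject H₀.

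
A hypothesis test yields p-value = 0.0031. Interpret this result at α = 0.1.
Since p = 0.0031 < α = 0.1, reject H₀.
There is sufficient evidence to reject the null hypothesis; the result is statistically significant at the 0.1 level.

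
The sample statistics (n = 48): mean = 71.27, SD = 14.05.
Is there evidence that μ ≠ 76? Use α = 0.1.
One-sample t-test:
H₀: μ = 76
H₁: μ ≠ 76
df = n - 1 = 47
t = (x̄ - μ₀) / (s/√n) = (71.27 - 76) / (14.05/√48) = -2.332
p-value = 0.0240

Since p-value < α = 0.1, we reject H₀.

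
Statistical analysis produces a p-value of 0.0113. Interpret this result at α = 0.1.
Since p = 0.0113 < α = 0.1, reject H₀.
There is sufficient evidence to reject the null hypothesis; the result is statistically significant at the 0.1 level.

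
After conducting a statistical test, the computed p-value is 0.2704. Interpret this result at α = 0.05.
Since p = 0.2704 > α = 0.05, fail to reject H₀.
There is insufficient evidence to reject the null hypothesis; the result is not statistically significant at the 0.05 level.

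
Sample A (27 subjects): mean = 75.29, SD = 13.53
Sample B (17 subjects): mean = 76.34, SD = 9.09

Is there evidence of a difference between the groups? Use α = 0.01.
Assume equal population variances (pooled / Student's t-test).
Student's two-sample t-test (equal variances):
H₀: μ₁ = μ₂
H₁: μ₁ ≠ μ₂
df = n₁ + n₂ - 2 = 42
Pooled variance s_p² = [(n₁-1)s₁² + (n₂-1)s₂²] / (n₁ + n₂ - 2) = [(26)(13.53²) + (16)(9.09²)] / 42 = 144.8008
SE = √(s_p²(1/n₁ + 1/n₂)) = √(144.8008 × (1/27 + 1/17)) = 3.7257
t = (x̄₁ - x̄₂) / SE = (75.29 - 76.34) / 3.7257 = -1.05 / 3.7257 = -0.282
p-value = 0.7795

Since p-value > α = 0.01, we fail to reject H₀.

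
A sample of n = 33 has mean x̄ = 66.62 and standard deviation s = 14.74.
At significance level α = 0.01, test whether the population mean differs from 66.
One-sample t-test:
H₀: μ = 66
H₁: μ ≠ 66
df = n - 1 = 32
t = (x̄ - μ₀) / (s/√n) = (66.62 - 66) / (14.74/√33) = 0.242
p-value = 0.8106

Since p-value > α = 0.01, we fail to reject H₀.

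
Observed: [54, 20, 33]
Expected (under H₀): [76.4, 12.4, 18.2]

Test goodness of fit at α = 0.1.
Chi-square goodness of fit test:
H₀: observed counts match expected distribution
H₁: observed counts differ from expected distribution
df = k - 1 = 2
χ² = Σ(O - E)²/E
   = (54 - 76.4)²/76.4 + (20 - 12.4)²/12.4 + (33 - 18.2)²/18.2
   = 6.568 + 4.658 + 12.035
   = 23.26
p-value < 0.0001

Since p-value < α = 0.1, we reject H₀.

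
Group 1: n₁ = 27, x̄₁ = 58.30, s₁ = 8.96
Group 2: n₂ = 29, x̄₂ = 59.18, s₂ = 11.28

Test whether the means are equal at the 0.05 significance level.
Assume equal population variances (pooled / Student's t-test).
Student's two-sample t-test (equal variances):
H₀: μ₁ = μ₂
H₁: μ₁ ≠ μ₂
df = n₁ + n₂ - 2 = 54
Pooled variance s_p² = [(n₁-1)s₁² + (n₂-1)s₂²] / (n₁ + n₂ - 2) = [(26)(8.96²) + (28)(11.28²)] / 54 = 104.6296
SE = √(s_p²(1/n₁ + 1/n₂)) = √(104.6296 × (1/27 + 1/29)) = 2.7355
t = (x̄₁ - x̄₂) / SE = (58.30 - 59.18) / 2.7355 = -0.88 / 2.7355 = -0.322
p-value = 0.7489

Since p-value > α = 0.05, we fail to reject H₀.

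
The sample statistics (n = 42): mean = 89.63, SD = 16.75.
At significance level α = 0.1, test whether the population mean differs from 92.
One-sample t-test:
H₀: μ = 92
H₁: μ ≠ 92
df = n - 1 = 41
t = (x̄ - μ₀) / (s/√n) = (89.63 - 92) / (16.75/√42) = -0.917
p-value = 0.3645

Since p-value > α = 0.1, we fail to reject H₀.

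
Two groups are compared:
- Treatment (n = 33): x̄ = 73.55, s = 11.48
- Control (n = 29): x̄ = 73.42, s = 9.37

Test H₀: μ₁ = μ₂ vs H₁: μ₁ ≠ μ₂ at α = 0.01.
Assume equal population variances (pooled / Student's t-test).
Student's two-sample t-test (equal variances):
H₀: μ₁ = μ₂
H₁: μ₁ ≠ μ₂
df = n₁ + n₂ - 2 = 60
Pooled variance s_p² = [(n₁-1)s₁² + (n₂-1)s₂²] / (n₁ + n₂ - 2) = [(32)(11.48²) + (28)(9.37²)] / 60 = 111.2601
SE = √(s_p²(1/n₁ + 1/n₂)) = √(111.2601 × (1/33 + 1/29)) = 2.6848
t = (x̄₁ - x̄₂) / SE = (73.55 - 73.42) / 2.6848 = 0.13 / 2.6848 = 0.048
p-value = 0.9615

Since p-value > α = 0.01, we fail to reject H₀.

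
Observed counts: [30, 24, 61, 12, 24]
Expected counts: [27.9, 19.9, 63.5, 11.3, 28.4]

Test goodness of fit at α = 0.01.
Chi-square goodness of fit test:
H₀: observed counts match expected distribution
H₁: observed counts differ from expected distribution
df = k - 1 = 4
χ² = Σ(O - E)²/E
   = (30 - 27.9)²/27.9 + (24 - 19.9)²/19.9 + (61 - 63.5)²/63.5 + (12 - 11.3)²/11.3 + (24 - 28.4)²/28.4
   = 0.158 + 0.845 + 0.098 + 0.043 + 0.682
   = 1.83
p-value = 0.7677

Since p-value > α = 0.01, we fail to reject H₀.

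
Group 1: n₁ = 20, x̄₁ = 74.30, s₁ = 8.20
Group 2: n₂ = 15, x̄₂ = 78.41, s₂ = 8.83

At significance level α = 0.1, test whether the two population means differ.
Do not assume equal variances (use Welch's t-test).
Welch's two-sample t-test:
H₀: μ₁ = μ₂
H₁: μ₁ ≠ μ₂
s₁²/n₁ = 8.20²/20 = 3.3620,  s₂²/n₂ = 8.83²/15 = 5.1979
SE = √(s₁²/n₁ + s₂²/n₂) = √(3.3620 + 5.1979) = 2.9257
df (Welch-Satterthwaite) = (s₁²/n₁ + s₂²/n₂)² / [(s₁²/n₁)²/(n₁-1) + (s₂²/n₂)²/(n₂-1)] ≈ 29.02
t = (x̄₁ - x̄₂) / SE = (74.30 - 78.41) / 2.9257 = -4.11 / 2.9257 = -1.405
p-value = 0.1707

Since p-value > α = 0.1, we fail to reject H₀.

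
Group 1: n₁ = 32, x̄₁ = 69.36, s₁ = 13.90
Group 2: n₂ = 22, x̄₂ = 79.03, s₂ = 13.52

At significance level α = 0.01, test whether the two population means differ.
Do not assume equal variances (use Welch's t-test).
Welch's two-sample t-test:
H₀: μ₁ = μ₂
H₁: μ₁ ≠ μ₂
s₁²/n₁ = 13.90²/32 = 6.0378,  s₂²/n₂ = 13.52²/22 = 8.3087
SE = √(s₁²/n₁ + s₂²/n₂) = √(6.0378 + 8.3087) = 3.7877
df (Welch-Satterthwaite) = (s₁²/n₁ + s₂²/n₂)² / [(s₁²/n₁)²/(n₁-1) + (s₂²/n₂)²/(n₂-1)] ≈ 46.11
t = (x̄₁ - x̄₂) / SE = (69.36 - 79.03) / 3.7877 = -9.67 / 3.7877 = -2.553
p-value = 0.0141

Since p-value > α = 0.01, we fail to reject H₀.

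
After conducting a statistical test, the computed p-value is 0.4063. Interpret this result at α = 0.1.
Since p = 0.4063 > α = 0.1, fail to reject H₀.
There is insufficient evidence to reject the null hypothesis; the result is not statistically significant at the 0.1 level.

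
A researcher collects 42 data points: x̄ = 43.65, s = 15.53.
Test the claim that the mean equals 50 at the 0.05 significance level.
One-sample t-test:
H₀: μ = 50
H₁: μ ≠ 50
df = n - 1 = 41
t = (x̄ - μ₀) / (s/√n) = (43.65 - 50) / (15.53/√42) = -2.650
p-value = 0.0114

Since p-value < α = 0.05, we reject H₀.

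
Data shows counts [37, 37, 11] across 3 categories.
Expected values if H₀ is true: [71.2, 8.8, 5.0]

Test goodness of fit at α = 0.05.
Chi-square goodness of fit test:
H₀: observed counts match expected distribution
H₁: observed counts differ from expected distribution
df = k - 1 = 2
χ² = Σ(O - E)²/E
   = (37 - 71.2)²/71.2 + (37 - 8.8)²/8.8 + (11 - 5.0)²/5.0
   = 16.428 + 90.368 + 7.200
   = 114.00
p-value < 0.0001

Since p-value < α = 0.05, we reject H₀.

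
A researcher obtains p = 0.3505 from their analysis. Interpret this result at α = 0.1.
Since p = 0.3505 > α = 0.1, fail to reject H₀.
There is insufficient evidence to reject the null hypothesis; the result is not statistically significant at the 0.1 level.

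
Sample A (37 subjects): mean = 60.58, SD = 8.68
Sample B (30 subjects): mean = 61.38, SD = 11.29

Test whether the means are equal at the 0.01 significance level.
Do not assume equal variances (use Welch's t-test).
Welch's two-sample t-test:
H₀: μ₁ = μ₂
H₁: μ₁ ≠ μ₂
s₁²/n₁ = 8.68²/37 = 2.0363,  s₂²/n₂ = 11.29²/30 = 4.2488
SE = √(s₁²/n₁ + s₂²/n₂) = √(2.0363 + 4.2488) = 2.5070
df (Welch-Satterthwaite) = (s₁²/n₁ + s₂²/n₂)² / [(s₁²/n₁)²/(n₁-1) + (s₂²/n₂)²/(n₂-1)] ≈ 53.55
t = (x̄₁ - x̄₂) / SE = (60.58 - 61.38) / 2.5070 = -0.80 / 2.5070 = -0.319
p-value = 0.7509

Since p-value > α = 0.01, we fail to reject H₀.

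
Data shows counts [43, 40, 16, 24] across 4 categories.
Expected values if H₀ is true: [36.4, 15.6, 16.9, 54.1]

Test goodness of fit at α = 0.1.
Chi-square goodness of fit test:
H₀: observed counts match expected distribution
H₁: observed counts differ from expected distribution
df = k - 1 = 3
χ² = Σ(O - E)²/E
   = (43 - 36.4)²/36.4 + (40 - 15.6)²/15.6 + (16 - 16.9)²/16.9 + (24 - 54.1)²/54.1
   = 1.197 + 38.164 + 0.048 + 16.747
   = 56.16
p-value < 0.0001

Since p-value < α = 0.1, we reject H₀.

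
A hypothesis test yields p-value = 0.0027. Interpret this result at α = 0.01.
Since p = 0.0027 < α = 0.01, reject H₀.
There is sufficient evidence to reject the null hypothesis; the result is statistically significant at the 0.01 level.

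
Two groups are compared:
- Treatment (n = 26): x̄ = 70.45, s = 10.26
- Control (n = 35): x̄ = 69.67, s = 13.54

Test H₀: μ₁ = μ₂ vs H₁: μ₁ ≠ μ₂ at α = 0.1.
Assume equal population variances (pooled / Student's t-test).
Student's two-sample t-test (equal variances):
H₀: μ₁ = μ₂
H₁: μ₁ ≠ μ₂
df = n₁ + n₂ - 2 = 59
Pooled variance s_p² = [(n₁-1)s₁² + (n₂-1)s₂²] / (n₁ + n₂ - 2) = [(25)(10.26²) + (34)(13.54²)] / 59 = 150.2536
SE = √(s_p²(1/n₁ + 1/n₂)) = √(150.2536 × (1/26 + 1/35)) = 3.1736
t = (x̄₁ - x̄₂) / SE = (70.45 - 69.67) / 3.1736 = 0.78 / 3.1736 = 0.246
p-value = 0.8067

Since p-value > α = 0.1, we fail to reject H₀.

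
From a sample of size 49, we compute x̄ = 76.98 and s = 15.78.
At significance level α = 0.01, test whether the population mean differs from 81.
One-sample t-test:
H₀: μ = 81
H₁: μ ≠ 81
df = n - 1 = 48
t = (x̄ - μ₀) / (s/√n) = (76.98 - 81) / (15.78/√49) = -1.783
p-value = 0.0809

Since p-value > α = 0.01, we fail to reject H₀.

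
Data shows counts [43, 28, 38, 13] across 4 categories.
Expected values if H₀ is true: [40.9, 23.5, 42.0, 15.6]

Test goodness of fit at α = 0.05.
Chi-square goodness of fit test:
H₀: observed counts match expected distribution
H₁: observed counts differ from expected distribution
df = k - 1 = 3
χ² = Σ(O - E)²/E
   = (43 - 40.9)²/40.9 + (28 - 23.5)²/23.5 + (38 - 42.0)²/42.0 + (13 - 15.6)²/15.6
   = 0.108 + 0.862 + 0.381 + 0.433
   = 1.78
p-value = 0.6185

Since p-value > α = 0.05, we fail to reject H₀.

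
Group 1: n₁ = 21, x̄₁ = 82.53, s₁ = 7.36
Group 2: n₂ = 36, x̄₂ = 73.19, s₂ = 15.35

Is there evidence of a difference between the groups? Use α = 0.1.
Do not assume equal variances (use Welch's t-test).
Welch's two-sample t-test:
H₀: μ₁ = μ₂
H₁: μ₁ ≠ μ₂
s₁²/n₁ = 7.36²/21 = 2.5795,  s₂²/n₂ = 15.35²/36 = 6.5451
SE = √(s₁²/n₁ + s₂²/n₂) = √(2.5795 + 6.5451) = 3.0207
df (Welch-Satterthwaite) = (s₁²/n₁ + s₂²/n₂)² / [(s₁²/n₁)²/(n₁-1) + (s₂²/n₂)²/(n₂-1)] ≈ 53.49
t = (x̄₁ - x̄₂) / SE = (82.53 - 73.19) / 3.0207 = 9.34 / 3.0207 = 3.092
p-value = 0.0032

Since p-value < α = 0.1, we reject H₀.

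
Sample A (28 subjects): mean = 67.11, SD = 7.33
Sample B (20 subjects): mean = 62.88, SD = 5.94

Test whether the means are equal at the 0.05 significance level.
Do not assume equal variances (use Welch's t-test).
Welch's two-sample t-test:
H₀: μ₁ = μ₂
H₁: μ₁ ≠ μ₂
s₁²/n₁ = 7.33²/28 = 1.9189,  s₂²/n₂ = 5.94²/20 = 1.7642
SE = √(s₁²/n₁ + s₂²/n₂) = √(1.9189 + 1.7642) = 1.9191
df (Welch-Satterthwaite) = (s₁²/n₁ + s₂²/n₂)² / [(s₁²/n₁)²/(n₁-1) + (s₂²/n₂)²/(n₂-1)] ≈ 45.19
t = (x̄₁ - x̄₂) / SE = (67.11 - 62.88) / 1.9191 = 4.23 / 1.9191 = 2.204
p-value = 0.0327

Since p-value < α = 0.05, we reject H₀.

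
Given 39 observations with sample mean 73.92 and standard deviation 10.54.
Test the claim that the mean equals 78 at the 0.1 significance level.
One-sample t-test:
H₀: μ = 78
H₁: μ ≠ 78
df = n - 1 = 38
t = (x̄ - μ₀) / (s/√n) = (73.92 - 78) / (10.54/√39) = -2.417
p-value = 0.0205

Since p-value < α = 0.1, we reject H₀.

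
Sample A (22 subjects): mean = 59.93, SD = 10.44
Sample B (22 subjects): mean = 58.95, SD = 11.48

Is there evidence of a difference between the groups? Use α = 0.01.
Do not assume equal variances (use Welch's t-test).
Welch's two-sample t-test:
H₀: μ₁ = μ₂
H₁: μ₁ ≠ μ₂
s₁²/n₁ = 10.44²/22 = 4.9543,  s₂²/n₂ = 11.48²/22 = 5.9905
SE = √(s₁²/n₁ + s₂²/n₂) = √(4.9543 + 5.9905) = 3.3083
df (Welch-Satterthwaite) = (s₁²/n₁ + s₂²/n₂)² / [(s₁²/n₁)²/(n₁-1) + (s₂²/n₂)²/(n₂-1)] ≈ 41.63
t = (x̄₁ - x̄₂) / SE = (59.93 - 58.95) / 3.3083 = 0.98 / 3.3083 = 0.296
p-value = 0.7685

Since p-value > α = 0.01, we fail to reject H₀.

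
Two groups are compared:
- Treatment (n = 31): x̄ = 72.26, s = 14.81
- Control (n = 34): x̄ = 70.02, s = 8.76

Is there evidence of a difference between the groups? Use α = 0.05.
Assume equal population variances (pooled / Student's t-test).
Student's two-sample t-test (equal variances):
H₀: μ₁ = μ₂
H₁: μ₁ ≠ μ₂
df = n₁ + n₂ - 2 = 63
Pooled variance s_p² = [(n₁-1)s₁² + (n₂-1)s₂²] / (n₁ + n₂ - 2) = [(30)(14.81²) + (33)(8.76²)] / 63 = 144.6416
SE = √(s_p²(1/n₁ + 1/n₂)) = √(144.6416 × (1/31 + 1/34)) = 2.9866
t = (x̄₁ - x̄₂) / SE = (72.26 - 70.02) / 2.9866 = 2.24 / 2.9866 = 0.750
p-value = 0.4560

Since p-value > α = 0.05, we fail to reject H₀.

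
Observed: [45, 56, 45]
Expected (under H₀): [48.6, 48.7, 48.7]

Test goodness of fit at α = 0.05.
Chi-square goodness of fit test:
H₀: observed counts match expected distribution
H₁: observed counts differ from expected distribution
df = k - 1 = 2
χ² = Σ(O - E)²/E
   = (45 - 48.6)²/48.6 + (56 - 48.7)²/48.7 + (45 - 48.7)²/48.7
   = 0.267 + 1.094 + 0.281
   = 1.64
p-value = 0.4400

Since p-value > α = 0.05, we fail to reject H₀.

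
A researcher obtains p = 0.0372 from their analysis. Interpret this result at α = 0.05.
Since p = 0.0372 < α = 0.05, reject H₀.
There is sufficient evidence to reject the null hypothesis; the result is statistically significant at the 0.05 level.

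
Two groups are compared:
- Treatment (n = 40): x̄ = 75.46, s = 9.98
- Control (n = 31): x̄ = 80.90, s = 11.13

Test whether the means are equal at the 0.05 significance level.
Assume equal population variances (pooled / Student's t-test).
Student's two-sample t-test (equal variances):
H₀: μ₁ = μ₂
H₁: μ₁ ≠ μ₂
df = n₁ + n₂ - 2 = 69
Pooled variance s_p² = [(n₁-1)s₁² + (n₂-1)s₂²] / (n₁ + n₂ - 2) = [(39)(9.98²) + (30)(11.13²)] / 69 = 110.1554
SE = √(s_p²(1/n₁ + 1/n₂)) = √(110.1554 × (1/40 + 1/31)) = 2.5114
t = (x̄₁ - x̄₂) / SE = (75.46 - 80.90) / 2.5114 = -5.44 / 2.5114 = -2.166
p-value = 0.0338

Since p-value < α = 0.05, we reject H₀.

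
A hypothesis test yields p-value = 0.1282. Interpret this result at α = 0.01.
Since p = 0.1282 > α = 0.01, fail to reject H₀.
There is insufficient evidence to reject the null hypothesis; the result is not statistically significant at the 0.01 level.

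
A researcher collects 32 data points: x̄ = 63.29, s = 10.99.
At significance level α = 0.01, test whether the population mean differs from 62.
One-sample t-test:
H₀: μ = 62
H₁: μ ≠ 62
df = n - 1 = 31
t = (x̄ - μ₀) / (s/√n) = (63.29 - 62) / (10.99/√32) = 0.664
p-value = 0.5116

Since p-value > α = 0.01, we fail to reject H₀.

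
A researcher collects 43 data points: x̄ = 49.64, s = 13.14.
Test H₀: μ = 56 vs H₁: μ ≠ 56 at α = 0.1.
One-sample t-test:
H₀: μ = 56
H₁: μ ≠ 56
df = n - 1 = 42
t = (x̄ - μ₀) / (s/√n) = (49.64 - 56) / (13.14/√43) = -3.174
p-value = 0.0028

Since p-value < α = 0.1, we reject H₀.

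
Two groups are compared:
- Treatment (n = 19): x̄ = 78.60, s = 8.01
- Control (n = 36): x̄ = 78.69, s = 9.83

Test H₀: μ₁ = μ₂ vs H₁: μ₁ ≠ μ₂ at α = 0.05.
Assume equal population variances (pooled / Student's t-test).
Student's two-sample t-test (equal variances):
H₀: μ₁ = μ₂
H₁: μ₁ ≠ μ₂
df = n₁ + n₂ - 2 = 53
Pooled variance s_p² = [(n₁-1)s₁² + (n₂-1)s₂²] / (n₁ + n₂ - 2) = [(18)(8.01²) + (35)(9.83²)] / 53 = 85.6018
SE = √(s_p²(1/n₁ + 1/n₂)) = √(85.6018 × (1/19 + 1/36)) = 2.6236
t = (x̄₁ - x̄₂) / SE = (78.60 - 78.69) / 2.6236 = -0.09 / 2.6236 = -0.034
p-value = 0.9728

Since p-value > α = 0.05, we fail to reject H₀.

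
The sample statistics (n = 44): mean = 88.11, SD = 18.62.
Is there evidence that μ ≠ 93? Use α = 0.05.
One-sample t-test:
H₀: μ = 93
H₁: μ ≠ 93
df = n - 1 = 43
t = (x̄ - μ₀) / (s/√n) = (88.11 - 93) / (18.62/√44) = -1.742
p-value = 0.0887

Since p-value > α = 0.05, we fail to reject H₀.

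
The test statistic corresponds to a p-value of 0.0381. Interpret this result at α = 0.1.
Since p = 0.0381 < α = 0.1, reject H₀.
There is sufficient evidence to reject the null hypothesis; the result is statistically significant at the 0.1 level.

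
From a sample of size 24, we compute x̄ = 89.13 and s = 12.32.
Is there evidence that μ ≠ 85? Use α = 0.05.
One-sample t-test:
H₀: μ = 85
H₁: μ ≠ 85
df = n - 1 = 23
t = (x̄ - μ₀) / (s/√n) = (89.13 - 85) / (12.32/√24) = 1.642
p-value = 0.1141

Since p-value > α = 0.05, we fail to reject H₀.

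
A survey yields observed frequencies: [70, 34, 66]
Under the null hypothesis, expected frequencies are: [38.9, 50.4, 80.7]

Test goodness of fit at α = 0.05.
Chi-square goodness of fit test:
H₀: observed counts match expected distribution
H₁: observed counts differ from expected distribution
df = k - 1 = 2
χ² = Σ(O - E)²/E
   = (70 - 38.9)²/38.9 + (34 - 50.4)²/50.4 + (66 - 80.7)²/80.7
   = 24.864 + 5.337 + 2.678
   = 32.88
p-value < 0.0001

Since p-value < α = 0.05, we reject H₀.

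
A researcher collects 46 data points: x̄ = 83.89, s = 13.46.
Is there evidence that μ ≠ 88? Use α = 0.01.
One-sample t-test:
H₀: μ = 88
H₁: μ ≠ 88
df = n - 1 = 45
t = (x̄ - μ₀) / (s/√n) = (83.89 - 88) / (13.46/√46) = -2.071
p-value = 0.0441

Since p-value > α = 0.01, we fail to reject H₀.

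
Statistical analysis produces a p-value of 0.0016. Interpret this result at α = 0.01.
Since p = 0.0016 < α = 0.01, reject H₀.
There is sufficient evidence to reject the null hypothesis; the result is statistically significant at the 0.01 level.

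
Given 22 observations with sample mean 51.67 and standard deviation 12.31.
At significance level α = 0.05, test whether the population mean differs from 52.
One-sample t-test:
H₀: μ = 52
H₁: μ ≠ 52
df = n - 1 = 21
t = (x̄ - μ₀) / (s/√n) = (51.67 - 52) / (12.31/√22) = -0.126
p-value = 0.9011

Since p-value > α = 0.05, we fail to reject H₀.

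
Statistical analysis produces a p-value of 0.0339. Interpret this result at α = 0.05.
Since p = 0.0339 < α = 0.05, reject H₀.
There is sufficient evidence to reject the null hypothesis; the result is statistically significant at the 0.05 level.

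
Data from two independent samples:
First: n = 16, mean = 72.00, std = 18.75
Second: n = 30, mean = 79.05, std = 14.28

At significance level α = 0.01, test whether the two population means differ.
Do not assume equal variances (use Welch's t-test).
Welch's two-sample t-test:
H₀: μ₁ = μ₂
H₁: μ₁ ≠ μ₂
s₁²/n₁ = 18.75²/16 = 21.9727,  s₂²/n₂ = 14.28²/30 = 6.7973
SE = √(s₁²/n₁ + s₂²/n₂) = √(21.9727 + 6.7973) = 5.3638
df (Welch-Satterthwaite) = (s₁²/n₁ + s₂²/n₂)² / [(s₁²/n₁)²/(n₁-1) + (s₂²/n₂)²/(n₂-1)] ≈ 24.50
t = (x̄₁ - x̄₂) / SE = (72.00 - 79.05) / 5.3638 = -7.05 / 5.3638 = -1.314
p-value = 0.2009

Since p-value > α = 0.01, we fail to reject H₀.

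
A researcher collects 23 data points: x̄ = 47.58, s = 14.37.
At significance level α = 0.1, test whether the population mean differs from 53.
One-sample t-test:
H₀: μ = 53
H₁: μ ≠ 53
df = n - 1 = 22
t = (x̄ - μ₀) / (s/√n) = (47.58 - 53) / (14.37/√23) = -1.809
p-value = 0.0842

Since p-value < α = 0.1, we reject H₀.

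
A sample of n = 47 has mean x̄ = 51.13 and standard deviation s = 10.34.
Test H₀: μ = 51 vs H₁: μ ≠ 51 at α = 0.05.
One-sample t-test:
H₀: μ = 51
H₁: μ ≠ 51
df = n - 1 = 46
t = (x̄ - μ₀) / (s/√n) = (51.13 - 51) / (10.34/√47) = 0.086
p-value = 0.9317

Since p-value > α = 0.05, we fail to reject H₀.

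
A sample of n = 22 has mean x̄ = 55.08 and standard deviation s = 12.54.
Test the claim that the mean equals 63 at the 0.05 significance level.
One-sample t-test:
H₀: μ = 63
H₁: μ ≠ 63
df = n - 1 = 21
t = (x̄ - μ₀) / (s/√n) = (55.08 - 63) / (12.54/√22) = -2.962
p-value = 0.0074

Since p-value < α = 0.05, we reject H₀.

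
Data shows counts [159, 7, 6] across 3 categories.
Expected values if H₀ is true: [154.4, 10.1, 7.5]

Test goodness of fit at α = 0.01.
Chi-square goodness of fit test:
H₀: observed counts match expected distribution
H₁: observed counts differ from expected distribution
df = k - 1 = 2
χ² = Σ(O - E)²/E
   = (159 - 154.4)²/154.4 + (7 - 10.1)²/10.1 + (6 - 7.5)²/7.5
   = 0.137 + 0.951 + 0.300
   = 1.39
p-value = 0.4994

Since p-value > α = 0.01, we fail to reject H₀.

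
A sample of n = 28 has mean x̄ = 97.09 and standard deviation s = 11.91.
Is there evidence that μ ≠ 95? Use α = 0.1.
One-sample t-test:
H₀: μ = 95
H₁: μ ≠ 95
df = n - 1 = 27
t = (x̄ - μ₀) / (s/√n) = (97.09 - 95) / (11.91/√28) = 0.929
p-value = 0.3613

Since p-value > α = 0.1, we fail to reject H₀.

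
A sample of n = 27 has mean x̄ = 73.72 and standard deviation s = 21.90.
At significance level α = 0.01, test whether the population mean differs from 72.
One-sample t-test:
H₀: μ = 72
H₁: μ ≠ 72
df = n - 1 = 26
t = (x̄ - μ₀) / (s/√n) = (73.72 - 72) / (21.90/√27) = 0.408
p-value = 0.6865

Since p-value > α = 0.01, we fail to reject H₀.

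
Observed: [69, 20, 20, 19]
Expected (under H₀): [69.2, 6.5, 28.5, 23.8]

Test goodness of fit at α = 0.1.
Chi-square goodness of fit test:
H₀: observed counts match expected distribution
H₁: observed counts differ from expected distribution
df = k - 1 = 3
χ² = Σ(O - E)²/E
   = (69 - 69.2)²/69.2 + (20 - 6.5)²/6.5 + (20 - 28.5)²/28.5 + (19 - 23.8)²/23.8
   = 0.001 + 28.038 + 2.535 + 0.968
   = 31.54
p-value < 0.0001

Since p-value < α = 0.1, we reject H₀.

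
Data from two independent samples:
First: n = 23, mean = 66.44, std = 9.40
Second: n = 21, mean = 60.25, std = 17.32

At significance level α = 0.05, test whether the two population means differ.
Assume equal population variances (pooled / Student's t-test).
Student's two-sample t-test (equal variances):
H₀: μ₁ = μ₂
H₁: μ₁ ≠ μ₂
df = n₁ + n₂ - 2 = 42
Pooled variance s_p² = [(n₁-1)s₁² + (n₂-1)s₂²] / (n₁ + n₂ - 2) = [(22)(9.40²) + (20)(17.32²)] / 42 = 189.1326
SE = √(s_p²(1/n₁ + 1/n₂)) = √(189.1326 × (1/23 + 1/21)) = 4.1508
t = (x̄₁ - x̄₂) / SE = (66.44 - 60.25) / 4.1508 = 6.19 / 4.1508 = 1.491
p-value = 0.1434

Since p-value > α = 0.05, we fail to reject H₀.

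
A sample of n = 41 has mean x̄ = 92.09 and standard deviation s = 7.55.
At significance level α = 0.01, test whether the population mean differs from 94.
One-sample t-test:
H₀: μ = 94
H₁: μ ≠ 94
df = n - 1 = 40
t = (x̄ - μ₀) / (s/√n) = (92.09 - 94) / (7.55/√41) = -1.620
p-value = 0.1131

Since p-value > α = 0.01, we fail to reject H₀.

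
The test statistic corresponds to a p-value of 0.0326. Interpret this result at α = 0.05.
Since p = 0.0326 < α = 0.05, reject H₀.
There is sufficient evidence to reject the null hypothesis; the result is statistically significant at the 0.05 level.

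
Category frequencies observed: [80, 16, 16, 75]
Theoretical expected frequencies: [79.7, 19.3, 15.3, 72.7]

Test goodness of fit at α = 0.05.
Chi-square goodness of fit test:
H₀: observed counts match expected distribution
H₁: observed counts differ from expected distribution
df = k - 1 = 3
χ² = Σ(O - E)²/E
   = (80 - 79.7)²/79.7 + (16 - 19.3)²/19.3 + (16 - 15.3)²/15.3 + (75 - 72.7)²/72.7
   = 0.001 + 0.564 + 0.032 + 0.073
   = 0.67
p-value = 0.8802

Since p-value > α = 0.05, we fail to reject H₀.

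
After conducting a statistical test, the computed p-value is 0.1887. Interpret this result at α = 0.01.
Since p = 0.1887 > α = 0.01, fail to reject H₀.
There is insufficient evidence to reject the null hypothesis; the result is not statistically significant at the 0.01 level.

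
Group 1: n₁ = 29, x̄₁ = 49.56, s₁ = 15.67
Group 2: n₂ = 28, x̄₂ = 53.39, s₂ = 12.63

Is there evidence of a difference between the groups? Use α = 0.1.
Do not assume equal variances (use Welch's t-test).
Welch's two-sample t-test:
H₀: μ₁ = μ₂
H₁: μ₁ ≠ μ₂
s₁²/n₁ = 15.67²/29 = 8.4672,  s₂²/n₂ = 12.63²/28 = 5.6970
SE = √(s₁²/n₁ + s₂²/n₂) = √(8.4672 + 5.6970) = 3.7635
df (Welch-Satterthwaite) = (s₁²/n₁ + s₂²/n₂)² / [(s₁²/n₁)²/(n₁-1) + (s₂²/n₂)²/(n₂-1)] ≈ 53.32
t = (x̄₁ - x̄₂) / SE = (49.56 - 53.39) / 3.7635 = -3.83 / 3.7635 = -1.018
p-value = 0.3134

Since p-value > α = 0.1, we fail to reject H₀.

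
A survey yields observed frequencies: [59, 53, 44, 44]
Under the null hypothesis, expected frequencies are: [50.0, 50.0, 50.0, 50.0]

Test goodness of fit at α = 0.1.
Chi-square goodness of fit test:
H₀: observed counts match expected distribution
H₁: observed counts differ from expected distribution
df = k - 1 = 3
χ² = Σ(O - E)²/E
   = (59 - 50.0)²/50.0 + (53 - 50.0)²/50.0 + (44 - 50.0)²/50.0 + (44 - 50.0)²/50.0
   = 1.620 + 0.180 + 0.720 + 0.720
   = 3.24
p-value = 0.3561

Since p-value > α = 0.1, we fail to reject H₀.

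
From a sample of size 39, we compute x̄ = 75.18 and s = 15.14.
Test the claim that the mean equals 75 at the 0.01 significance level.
One-sample t-test:
H₀: μ = 75
H₁: μ ≠ 75
df = n - 1 = 38
t = (x̄ - μ₀) / (s/√n) = (75.18 - 75) / (15.14/√39) = 0.074
p-value = 0.9412

Since p-value > α = 0.01, we fail to reject H₀.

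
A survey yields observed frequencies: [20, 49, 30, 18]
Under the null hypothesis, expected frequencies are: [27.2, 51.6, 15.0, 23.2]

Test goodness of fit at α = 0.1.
Chi-square goodness of fit test:
H₀: observed counts match expected distribution
H₁: observed counts differ from expected distribution
df = k - 1 = 3
χ² = Σ(O - E)²/E
   = (20 - 27.2)²/27.2 + (49 - 51.6)²/51.6 + (30 - 15.0)²/15.0 + (18 - 23.2)²/23.2
   = 1.906 + 0.131 + 15.000 + 1.166
   = 18.20
p-value = 0.0004

Since p-value < α = 0.1, we reject H₀.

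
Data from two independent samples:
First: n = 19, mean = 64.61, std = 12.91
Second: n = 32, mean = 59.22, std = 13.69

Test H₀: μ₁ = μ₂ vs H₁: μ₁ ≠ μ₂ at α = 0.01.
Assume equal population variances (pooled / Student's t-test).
Student's two-sample t-test (equal variances):
H₀: μ₁ = μ₂
H₁: μ₁ ≠ μ₂
df = n₁ + n₂ - 2 = 49
Pooled variance s_p² = [(n₁-1)s₁² + (n₂-1)s₂²] / (n₁ + n₂ - 2) = [(18)(12.91²) + (31)(13.69²)] / 49 = 179.7944
SE = √(s_p²(1/n₁ + 1/n₂)) = √(179.7944 × (1/19 + 1/32)) = 3.8835
t = (x̄₁ - x̄₂) / SE = (64.61 - 59.22) / 3.8835 = 5.39 / 3.8835 = 1.388
p-value = 0.1714

Since p-value > α = 0.01, we fail to reject H₀.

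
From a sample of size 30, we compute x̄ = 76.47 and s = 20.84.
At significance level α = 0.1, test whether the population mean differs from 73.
One-sample t-test:
H₀: μ = 73
H₁: μ ≠ 73
df = n - 1 = 29
t = (x̄ - μ₀) / (s/√n) = (76.47 - 73) / (20.84/√30) = 0.912
p-value = 0.3693

Since p-value > α = 0.1, we fail to reject H₀.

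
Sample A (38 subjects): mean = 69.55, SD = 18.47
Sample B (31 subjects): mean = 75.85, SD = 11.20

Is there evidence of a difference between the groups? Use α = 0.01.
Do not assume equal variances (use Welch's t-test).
Welch's two-sample t-test:
H₀: μ₁ = μ₂
H₁: μ₁ ≠ μ₂
s₁²/n₁ = 18.47²/38 = 8.9774,  s₂²/n₂ = 11.20²/31 = 4.0465
SE = √(s₁²/n₁ + s₂²/n₂) = √(8.9774 + 4.0465) = 3.6089
df (Welch-Satterthwaite) = (s₁²/n₁ + s₂²/n₂)² / [(s₁²/n₁)²/(n₁-1) + (s₂²/n₂)²/(n₂-1)] ≈ 62.27
t = (x̄₁ - x̄₂) / SE = (69.55 - 75.85) / 3.6089 = -6.30 / 3.6089 = -1.746
p-value = 0.0858

Since p-value > α = 0.01, we fail to reject H₀.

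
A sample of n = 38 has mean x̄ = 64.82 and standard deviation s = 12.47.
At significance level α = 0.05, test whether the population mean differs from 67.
One-sample t-test:
H₀: μ = 67
H₁: μ ≠ 67
df = n - 1 = 37
t = (x̄ - μ₀) / (s/√n) = (64.82 - 67) / (12.47/√38) = -1.078
p-value = 0.2882

Since p-value > α = 0.05, we fail to reject H₀.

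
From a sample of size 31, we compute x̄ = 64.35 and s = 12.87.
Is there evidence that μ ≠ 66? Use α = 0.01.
One-sample t-test:
H₀: μ = 66
H₁: μ ≠ 66
df = n - 1 = 30
t = (x̄ - μ₀) / (s/√n) = (64.35 - 66) / (12.87/√31) = -0.714
p-value = 0.4809

Since p-value > α = 0.01, we fail to reject H₀.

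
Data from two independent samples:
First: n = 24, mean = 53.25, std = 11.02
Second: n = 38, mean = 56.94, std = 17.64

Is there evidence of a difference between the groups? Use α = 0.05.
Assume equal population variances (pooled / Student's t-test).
Student's two-sample t-test (equal variances):
H₀: μ₁ = μ₂
H₁: μ₁ ≠ μ₂
df = n₁ + n₂ - 2 = 60
Pooled variance s_p² = [(n₁-1)s₁² + (n₂-1)s₂²] / (n₁ + n₂ - 2) = [(23)(11.02²) + (37)(17.64²)] / 60 = 238.4401
SE = √(s_p²(1/n₁ + 1/n₂)) = √(238.4401 × (1/24 + 1/38)) = 4.0261
t = (x̄₁ - x̄₂) / SE = (53.25 - 56.94) / 4.0261 = -3.69 / 4.0261 = -0.917
p-value = 0.3631

Since p-value > α = 0.05, we fail to reject H₀.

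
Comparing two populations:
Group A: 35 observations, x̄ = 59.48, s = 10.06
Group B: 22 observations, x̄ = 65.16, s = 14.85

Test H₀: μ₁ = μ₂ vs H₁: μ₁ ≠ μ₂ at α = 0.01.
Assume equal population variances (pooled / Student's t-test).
Student's two-sample t-test (equal variances):
H₀: μ₁ = μ₂
H₁: μ₁ ≠ μ₂
df = n₁ + n₂ - 2 = 55
Pooled variance s_p² = [(n₁-1)s₁² + (n₂-1)s₂²] / (n₁ + n₂ - 2) = [(34)(10.06²) + (21)(14.85²)] / 55 = 146.7617
SE = √(s_p²(1/n₁ + 1/n₂)) = √(146.7617 × (1/35 + 1/22)) = 3.2961
t = (x̄₁ - x̄₂) / SE = (59.48 - 65.16) / 3.2961 = -5.68 / 3.2961 = -1.723
p-value = 0.0905

Since p-value > α = 0.01, we fail to reject H₀.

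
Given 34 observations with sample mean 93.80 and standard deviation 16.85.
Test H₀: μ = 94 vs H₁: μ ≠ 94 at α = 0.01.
One-sample t-test:
H₀: μ = 94
H₁: μ ≠ 94
df = n - 1 = 33
t = (x̄ - μ₀) / (s/√n) = (93.80 - 94) / (16.85/√34) = -0.069
p-value = 0.9452

Since p-value > α = 0.01, we fail to reject H₀.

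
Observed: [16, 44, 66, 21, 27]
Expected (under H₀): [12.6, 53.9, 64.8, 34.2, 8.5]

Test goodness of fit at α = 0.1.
Chi-square goodness of fit test:
H₀: observed counts match expected distribution
H₁: observed counts differ from expected distribution
df = k - 1 = 4
χ² = Σ(O - E)²/E
   = (16 - 12.6)²/12.6 + (44 - 53.9)²/53.9 + (66 - 64.8)²/64.8 + (21 - 34.2)²/34.2 + (27 - 8.5)²/8.5
   = 0.917 + 1.818 + 0.022 + 5.095 + 40.265
   = 48.12
p-value < 0.0001

Since p-value < α = 0.1, we reject H₀.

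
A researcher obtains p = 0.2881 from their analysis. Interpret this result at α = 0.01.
Since p = 0.2881 > α = 0.01, fail to reject H₀.
There is insufficient evidence to reject the null hypothesis; the result is not statistically significant at the 0.01 level.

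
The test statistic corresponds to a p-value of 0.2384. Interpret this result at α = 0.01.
Since p = 0.2384 > α = 0.01, fail to reject H₀.
There is insufficient evidence to reject the null hypothesis; the result is not statistically significant at the 0.01 level.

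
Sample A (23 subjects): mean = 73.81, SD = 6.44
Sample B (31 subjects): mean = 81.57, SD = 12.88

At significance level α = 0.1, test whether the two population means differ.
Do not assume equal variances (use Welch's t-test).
Welch's two-sample t-test:
H₀: μ₁ = μ₂
H₁: μ₁ ≠ μ₂
s₁²/n₁ = 6.44²/23 = 1.8032,  s₂²/n₂ = 12.88²/31 = 5.3514
SE = √(s₁²/n₁ + s₂²/n₂) = √(1.8032 + 5.3514) = 2.6748
df (Welch-Satterthwaite) = (s₁²/n₁ + s₂²/n₂)² / [(s₁²/n₁)²/(n₁-1) + (s₂²/n₂)²/(n₂-1)] ≈ 46.43
t = (x̄₁ - x̄₂) / SE = (73.81 - 81.57) / 2.6748 = -7.76 / 2.6748 = -2.901
p-value = 0.0057

Since p-value < α = 0.1, we reject H₀.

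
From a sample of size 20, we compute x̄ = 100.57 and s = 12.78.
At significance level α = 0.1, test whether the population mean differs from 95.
One-sample t-test:
H₀: μ = 95
H₁: μ ≠ 95
df = n - 1 = 19
t = (x̄ - μ₀) / (s/√n) = (100.57 - 95) / (12.78/√20) = 1.949
p-value = 0.0662

Since p-value < α = 0.1, we reject H₀.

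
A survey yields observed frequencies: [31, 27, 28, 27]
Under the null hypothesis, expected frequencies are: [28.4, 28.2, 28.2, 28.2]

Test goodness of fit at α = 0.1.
Chi-square goodness of fit test:
H₀: observed counts match expected distribution
H₁: observed counts differ from expected distribution
df = k - 1 = 3
χ² = Σ(O - E)²/E
   = (31 - 28.4)²/28.4 + (27 - 28.2)²/28.2 + (28 - 28.2)²/28.2 + (27 - 28.2)²/28.2
   = 0.238 + 0.051 + 0.001 + 0.051
   = 0.34
p-value = 0.9520

Since p-value > α = 0.1, we fail to reject H₀.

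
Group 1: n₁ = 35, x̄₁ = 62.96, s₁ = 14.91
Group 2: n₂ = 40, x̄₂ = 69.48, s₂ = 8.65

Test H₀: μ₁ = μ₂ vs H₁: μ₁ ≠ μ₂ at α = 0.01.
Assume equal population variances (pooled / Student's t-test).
Student's two-sample t-test (equal variances):
H₀: μ₁ = μ₂
H₁: μ₁ ≠ μ₂
df = n₁ + n₂ - 2 = 73
Pooled variance s_p² = [(n₁-1)s₁² + (n₂-1)s₂²] / (n₁ + n₂ - 2) = [(34)(14.91²) + (39)(8.65²)] / 73 = 143.5144
SE = √(s_p²(1/n₁ + 1/n₂)) = √(143.5144 × (1/35 + 1/40)) = 2.7728
t = (x̄₁ - x̄₂) / SE = (62.96 - 69.48) / 2.7728 = -6.52 / 2.7728 = -2.351
p-value = 0.0214

Since p-value > α = 0.01, we fail to reject H₀.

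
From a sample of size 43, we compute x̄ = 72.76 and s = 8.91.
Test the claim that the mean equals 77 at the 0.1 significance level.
One-sample t-test:
H₀: μ = 77
H₁: μ ≠ 77
df = n - 1 = 42
t = (x̄ - μ₀) / (s/√n) = (72.76 - 77) / (8.91/√43) = -3.120
p-value = 0.0033

Since p-value < α = 0.1, we reject H₀.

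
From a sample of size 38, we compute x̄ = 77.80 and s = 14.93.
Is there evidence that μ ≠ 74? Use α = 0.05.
One-sample t-test:
H₀: μ = 74
H₁: μ ≠ 74
df = n - 1 = 37
t = (x̄ - μ₀) / (s/√n) = (77.80 - 74) / (14.93/√38) = 1.569
p-value = 0.1252

Since p-value > α = 0.05, we fail to reject H₀.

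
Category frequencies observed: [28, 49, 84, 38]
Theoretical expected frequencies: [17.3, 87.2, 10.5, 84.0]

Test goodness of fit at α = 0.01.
Chi-square goodness of fit test:
H₀: observed counts match expected distribution
H₁: observed counts differ from expected distribution
df = k - 1 = 3
χ² = Σ(O - E)²/E
   = (28 - 17.3)²/17.3 + (49 - 87.2)²/87.2 + (84 - 10.5)²/10.5 + (38 - 84.0)²/84.0
   = 6.618 + 16.734 + 514.500 + 25.190
   = 563.04
p-value < 0.0001

Since p-value < α = 0.01, we reject H₀.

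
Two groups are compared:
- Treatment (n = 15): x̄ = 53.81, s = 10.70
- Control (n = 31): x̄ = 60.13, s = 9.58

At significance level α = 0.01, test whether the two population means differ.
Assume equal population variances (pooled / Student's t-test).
Student's two-sample t-test (equal variances):
H₀: μ₁ = μ₂
H₁: μ₁ ≠ μ₂
df = n₁ + n₂ - 2 = 44
Pooled variance s_p² = [(n₁-1)s₁² + (n₂-1)s₂²] / (n₁ + n₂ - 2) = [(14)(10.70²) + (30)(9.58²)] / 44 = 99.0035
SE = √(s_p²(1/n₁ + 1/n₂)) = √(99.0035 × (1/15 + 1/31)) = 3.1295
t = (x̄₁ - x̄₂) / SE = (53.81 - 60.13) / 3.1295 = -6.32 / 3.1295 = -2.019
p-value = 0.0496

Since p-value > α = 0.01, we fail to reject H₀.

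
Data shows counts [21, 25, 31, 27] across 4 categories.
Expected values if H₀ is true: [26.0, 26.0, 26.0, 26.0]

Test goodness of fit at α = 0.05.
Chi-square goodness of fit test:
H₀: observed counts match expected distribution
H₁: observed counts differ from expected distribution
df = k - 1 = 3
χ² = Σ(O - E)²/E
   = (21 - 26.0)²/26.0 + (25 - 26.0)²/26.0 + (31 - 26.0)²/26.0 + (27 - 26.0)²/26.0
   = 0.962 + 0.038 + 0.962 + 0.038
   = 2.00
p-value = 0.5724

Since p-value > α = 0.05, we fail to reject H₀.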